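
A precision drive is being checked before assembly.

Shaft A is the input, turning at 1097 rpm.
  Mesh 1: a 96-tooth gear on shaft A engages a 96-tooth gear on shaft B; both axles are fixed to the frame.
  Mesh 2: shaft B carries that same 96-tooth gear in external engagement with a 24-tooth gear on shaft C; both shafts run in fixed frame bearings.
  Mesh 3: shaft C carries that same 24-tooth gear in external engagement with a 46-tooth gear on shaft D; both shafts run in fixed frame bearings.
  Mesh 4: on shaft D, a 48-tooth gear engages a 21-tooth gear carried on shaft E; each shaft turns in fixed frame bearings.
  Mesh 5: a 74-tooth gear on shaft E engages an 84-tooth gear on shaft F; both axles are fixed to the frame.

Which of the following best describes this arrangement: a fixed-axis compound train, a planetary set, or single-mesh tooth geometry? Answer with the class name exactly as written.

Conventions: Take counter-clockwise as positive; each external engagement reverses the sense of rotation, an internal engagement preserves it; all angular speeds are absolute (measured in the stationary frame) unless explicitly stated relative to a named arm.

fixed-axis compound train

class = fixed-axis compound train [5 meshes; 5 ratios multiply, 5 sense flips]
classification: fixed-axis compound train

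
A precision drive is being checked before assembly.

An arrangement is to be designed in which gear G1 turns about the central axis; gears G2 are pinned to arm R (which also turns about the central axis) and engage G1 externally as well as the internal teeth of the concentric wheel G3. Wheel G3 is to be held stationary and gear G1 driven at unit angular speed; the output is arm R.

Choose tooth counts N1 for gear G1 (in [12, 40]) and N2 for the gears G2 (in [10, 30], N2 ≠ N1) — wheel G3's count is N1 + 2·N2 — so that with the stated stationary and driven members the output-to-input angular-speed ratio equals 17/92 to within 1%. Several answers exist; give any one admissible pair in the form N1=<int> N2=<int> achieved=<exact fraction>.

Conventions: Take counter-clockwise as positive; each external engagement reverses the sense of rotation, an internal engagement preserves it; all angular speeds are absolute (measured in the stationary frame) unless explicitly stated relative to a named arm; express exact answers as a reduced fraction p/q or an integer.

class = planetary set [ratio 17/92 wanted; Willis about the carrier]
Willis with ω_ring = 0: ω_arm/ω_sun = N1/(N1+N3); set equal to 17/92  ⇒  N3/N1 = 1/(17/92) − 1 = 75/17
N3 = N1 + 2·N2  ⇒  N2/N1 = (N3/N1 − 1)/2 = (75/17 − 1)/2 = 29/17
smallest multiple with N1 ≥ 12 and N2 ≥ 10: k = 1  ⇒  N1 = 1·17 = 17, N2 = 1·29 = 29 (N1 ≤ 40, N2 ≤ 30, N2 ≠ N1 ✓), N3 = 17 + 2·29 = 75
check: N1/(N1+N3) with N1 = 17, N3 = 75 gives 17/92; |achieved − target| = 0 ≤ 17/9200 ✓

N1=17 N2=29 achieved=17/92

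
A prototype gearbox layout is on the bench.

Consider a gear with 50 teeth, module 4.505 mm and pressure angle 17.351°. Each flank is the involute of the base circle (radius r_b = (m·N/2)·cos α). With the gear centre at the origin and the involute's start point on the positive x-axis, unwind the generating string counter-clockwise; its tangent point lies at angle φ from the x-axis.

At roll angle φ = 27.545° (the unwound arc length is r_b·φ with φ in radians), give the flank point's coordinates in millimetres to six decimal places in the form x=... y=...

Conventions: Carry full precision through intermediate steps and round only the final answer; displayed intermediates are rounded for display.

single-mesh involute tooth geometry (50T wheel at module 4.505)
pitch radius r_p = m·N/2 = 4.505·50/2 = 112.625000
base radius r_b = r_p·cos α = 112.625000·cos 17.351° = 107.500081
roll angle φ = 27.545° = 0.48075094 rad
x = r_b·(cos φ + φ·sin φ) = 119.214239
y = r_b·(sin φ − φ·cos φ) = 3.890247

x=119.214239 y=3.890247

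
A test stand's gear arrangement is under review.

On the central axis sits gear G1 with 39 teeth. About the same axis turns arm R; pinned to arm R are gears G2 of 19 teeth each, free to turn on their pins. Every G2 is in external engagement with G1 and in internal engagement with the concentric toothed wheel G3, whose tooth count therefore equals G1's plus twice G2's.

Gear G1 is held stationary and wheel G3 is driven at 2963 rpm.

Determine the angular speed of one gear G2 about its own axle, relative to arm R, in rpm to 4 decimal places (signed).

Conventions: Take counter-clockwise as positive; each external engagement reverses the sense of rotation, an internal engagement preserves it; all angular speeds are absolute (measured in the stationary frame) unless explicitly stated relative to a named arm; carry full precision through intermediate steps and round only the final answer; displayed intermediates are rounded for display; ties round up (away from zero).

+4037.1547 rpm

topology: planetary set — G1 39T / G2 19T / G3 77T, arm = carrier (Willis)
normalise by the input: solve with ω_ring = 1, then scale by 2963 rpm
ring teeth: 39 + 2·19 = 77
39(ω_sun−ω_arm) = −77(ω_ring−ω_arm),  ω_sun = 0, ω_ring = 1
39(0−ω_arm) = −77(1−ω_arm)  ⇒  116·ω_arm = 77  ⇒  ω_arm = 77/116
sun–planet mesh: 39·(0−77/116) = −19·(ω_p−ω_arm)  ⇒  ω_p−ω_arm = 3003/2204
scale: ω_p−ω_arm = 3003/2204 × 2963 rpm = +4037.1547 rpm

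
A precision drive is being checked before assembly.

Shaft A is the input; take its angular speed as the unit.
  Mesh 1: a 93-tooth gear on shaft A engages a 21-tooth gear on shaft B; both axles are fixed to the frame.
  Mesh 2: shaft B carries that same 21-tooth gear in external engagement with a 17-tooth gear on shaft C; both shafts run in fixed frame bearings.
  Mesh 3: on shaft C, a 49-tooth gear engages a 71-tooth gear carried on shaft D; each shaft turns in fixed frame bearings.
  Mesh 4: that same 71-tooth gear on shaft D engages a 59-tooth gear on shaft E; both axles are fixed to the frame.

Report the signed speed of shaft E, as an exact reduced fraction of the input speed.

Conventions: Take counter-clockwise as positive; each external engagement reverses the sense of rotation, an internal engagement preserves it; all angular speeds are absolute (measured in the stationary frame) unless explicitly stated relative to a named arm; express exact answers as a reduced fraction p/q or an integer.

4-mesh fixed-axis compound train (all bearings frame-fixed)
mesh 1 [93T→21T]: |ω|/ω_in = 1×93/21 = 31/7, sense flips to −
mesh 2 [21T→17T]: |ω|/ω_in = (31/7)×21/17 = 93/17, sense flips to +
mesh 3 [49T→71T]: |ω|/ω_in = (93/17)×49/71 = 4557/1207, sense flips to −
mesh 4 [71T→59T]: |ω|/ω_in = (4557/1207)×71/59 = 4557/1003, sense flips to +
signed output speed (× input speed) = 4557/1003

4557/1003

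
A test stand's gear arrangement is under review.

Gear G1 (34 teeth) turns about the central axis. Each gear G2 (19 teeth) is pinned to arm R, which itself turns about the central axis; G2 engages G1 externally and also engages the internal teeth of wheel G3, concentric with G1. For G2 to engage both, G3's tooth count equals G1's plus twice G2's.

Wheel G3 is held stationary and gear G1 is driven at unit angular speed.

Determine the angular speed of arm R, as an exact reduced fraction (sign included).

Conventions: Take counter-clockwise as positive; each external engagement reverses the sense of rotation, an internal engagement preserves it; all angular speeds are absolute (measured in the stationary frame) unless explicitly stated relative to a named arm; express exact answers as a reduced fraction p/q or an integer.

recognized (axles ride arm R): planetary set, 34/19/72 teeth
ring teeth: 34 + 2·19 = 72
34(ω_sun−ω_arm) = −72(ω_ring−ω_arm),  ω_ring = 0, ω_sun = 1
34(1−ω_arm) = −72(0−ω_arm)  ⇒  106·ω_arm = 34  ⇒  ω_arm = 17/53
exact speed ratio = 17/53

17/53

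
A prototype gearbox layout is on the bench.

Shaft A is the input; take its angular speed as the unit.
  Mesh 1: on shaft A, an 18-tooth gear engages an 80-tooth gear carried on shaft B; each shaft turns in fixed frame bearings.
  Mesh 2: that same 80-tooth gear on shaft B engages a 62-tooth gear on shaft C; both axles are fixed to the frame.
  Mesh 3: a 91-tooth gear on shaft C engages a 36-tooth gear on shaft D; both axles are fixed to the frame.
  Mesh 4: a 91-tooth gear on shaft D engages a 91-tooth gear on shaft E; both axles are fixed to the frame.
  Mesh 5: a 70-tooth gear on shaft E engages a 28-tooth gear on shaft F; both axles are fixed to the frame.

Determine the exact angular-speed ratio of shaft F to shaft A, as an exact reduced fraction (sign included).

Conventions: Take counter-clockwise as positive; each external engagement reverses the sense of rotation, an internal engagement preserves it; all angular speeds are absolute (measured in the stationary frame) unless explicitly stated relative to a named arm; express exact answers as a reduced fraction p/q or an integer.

class = fixed-axis compound train [5 meshes; 5 ratios multiply, 5 sense flips]
mesh 1 [18T→80T]: running ratio 9/40, sense −
mesh 2 [80T→62T]: running ratio 9/31, sense +
mesh 3 [91T→36T]: running ratio 91/124, sense −
mesh 4 [91T→91T]: running ratio 91/124, sense +
mesh 5 [70T→28T]: running ratio 455/248, sense −
ω_out/ω_in = -455/248

-455/248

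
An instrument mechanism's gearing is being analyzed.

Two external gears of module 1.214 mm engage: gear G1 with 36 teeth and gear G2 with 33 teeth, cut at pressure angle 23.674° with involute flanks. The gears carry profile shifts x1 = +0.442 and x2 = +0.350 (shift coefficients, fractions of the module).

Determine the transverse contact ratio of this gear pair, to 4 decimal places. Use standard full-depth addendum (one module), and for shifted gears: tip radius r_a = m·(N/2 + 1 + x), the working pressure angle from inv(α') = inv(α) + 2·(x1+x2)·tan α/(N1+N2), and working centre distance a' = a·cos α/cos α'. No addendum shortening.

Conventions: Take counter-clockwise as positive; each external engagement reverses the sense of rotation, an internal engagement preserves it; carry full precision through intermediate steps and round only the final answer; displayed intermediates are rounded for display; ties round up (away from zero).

single-mesh involute tooth geometry (36T engaging 33T at module 1.214)
base radii: r_b1 = 20.013043, r_b2 = 18.345289
tip radii: r_a1 = 23.602588, r_a2 = 21.669900
inv(α') = inv(23.674°) + 2·(+0.442+0.350)·tan α/(36+33) = 0.03530373  ⇒  α' = 26.32215°
a' = a·cos α / cos α' = 41.8830·cos 23.674°/cos 26.32215° = 42.795591
action lengths: √(r_a1²−r_b1²) = 12.512405, √(r_a2²−r_b2²) = 11.534077
base pitch p_b = π·m·cos α = 3.492935
CR = (12.512405 + 11.534077 − 42.795591·sin 26.32215°)/3.492935 = 1.451546
contact ratio ≈ 1.4515

1.4515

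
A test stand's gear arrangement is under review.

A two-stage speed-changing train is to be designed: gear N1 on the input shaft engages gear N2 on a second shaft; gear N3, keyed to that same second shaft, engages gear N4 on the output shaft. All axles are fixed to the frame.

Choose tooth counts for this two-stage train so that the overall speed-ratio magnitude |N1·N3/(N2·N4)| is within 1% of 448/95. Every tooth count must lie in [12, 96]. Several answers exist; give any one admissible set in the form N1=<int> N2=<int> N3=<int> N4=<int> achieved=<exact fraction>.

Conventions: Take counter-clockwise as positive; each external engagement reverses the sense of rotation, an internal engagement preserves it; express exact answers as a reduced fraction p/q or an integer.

2-stage fixed-axis compound train for ratio 448/95
target = 448/95 in lowest terms: an exact hit needs N1·N3 = k·448 and N2·N4 = k·95 for one integer k, every count in [12, 96]; additionally prefer no 1:1 stage (N1 ≠ N2, N3 ≠ N4)
k = 1…2: no 1:1-free in-range split of k·448 and k·95 into factor pairs; take k = 3
k = 3: N1·N3 = 1344 = 14·96, N2·N4 = 285 = 15·19
achieved = 14·96/(15·19) = 448/95; |achieved − target| = 0 ≤ 112/2375 ✓

N1=14 N2=15 N3=96 N4=19 achieved=448/95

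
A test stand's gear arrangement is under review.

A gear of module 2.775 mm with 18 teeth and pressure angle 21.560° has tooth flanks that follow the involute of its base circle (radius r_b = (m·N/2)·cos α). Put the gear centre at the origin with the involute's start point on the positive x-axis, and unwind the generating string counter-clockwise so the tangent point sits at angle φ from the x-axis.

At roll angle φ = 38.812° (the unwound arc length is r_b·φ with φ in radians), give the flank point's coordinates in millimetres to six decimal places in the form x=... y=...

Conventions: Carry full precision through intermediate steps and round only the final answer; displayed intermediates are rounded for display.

x=27.960826 y=2.298011

single-mesh involute tooth geometry (18T wheel at module 2.775)
pitch radius r_p = m·N/2 = 2.775·18/2 = 24.975000
base radius r_b = r_p·cos α = 24.975000·cos 21.560° = 23.227581
roll angle φ = 38.812° = 0.67739719 rad
x = r_b·(cos φ + φ·sin φ) = 27.960826
y = r_b·(sin φ − φ·cos φ) = 2.298011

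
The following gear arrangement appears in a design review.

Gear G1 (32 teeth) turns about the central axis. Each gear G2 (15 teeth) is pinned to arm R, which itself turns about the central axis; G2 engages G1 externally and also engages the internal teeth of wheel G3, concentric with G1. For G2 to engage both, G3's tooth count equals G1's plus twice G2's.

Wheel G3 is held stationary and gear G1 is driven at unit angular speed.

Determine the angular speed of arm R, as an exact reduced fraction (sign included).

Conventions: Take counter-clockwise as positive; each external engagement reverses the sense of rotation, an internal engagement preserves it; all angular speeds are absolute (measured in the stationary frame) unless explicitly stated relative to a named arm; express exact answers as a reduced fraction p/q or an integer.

recognized (axles ride arm R): planetary set, 32/15/62 teeth
ring teeth: 32 + 2·15 = 62
32(ω_sun−ω_arm) = −62(ω_ring−ω_arm),  ω_ring = 0, ω_sun = 1
32(1−ω_arm) = −62(0−ω_arm)  ⇒  94·ω_arm = 32  ⇒  ω_arm = 16/47
exact speed ratio = 16/47

16/47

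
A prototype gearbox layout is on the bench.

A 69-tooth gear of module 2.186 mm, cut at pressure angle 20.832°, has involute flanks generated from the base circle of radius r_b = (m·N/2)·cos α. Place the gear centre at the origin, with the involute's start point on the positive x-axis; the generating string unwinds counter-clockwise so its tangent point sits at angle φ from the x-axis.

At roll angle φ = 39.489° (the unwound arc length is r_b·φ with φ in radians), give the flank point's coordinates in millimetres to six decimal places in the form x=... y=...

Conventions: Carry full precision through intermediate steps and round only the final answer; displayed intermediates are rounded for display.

x=85.291682 y=7.332892

recognized (one wheel, involute flank): single-mesh tooth geometry, m = 2.186, N = 69
pitch radius r_p = m·N/2 = 2.186·69/2 = 75.417000
base radius r_b = r_p·cos α = 75.417000·cos 20.832° = 70.486780
roll angle φ = 39.489° = 0.68921307 rad
x = r_b·(cos φ + φ·sin φ) = 85.291682
y = r_b·(sin φ − φ·cos φ) = 7.332892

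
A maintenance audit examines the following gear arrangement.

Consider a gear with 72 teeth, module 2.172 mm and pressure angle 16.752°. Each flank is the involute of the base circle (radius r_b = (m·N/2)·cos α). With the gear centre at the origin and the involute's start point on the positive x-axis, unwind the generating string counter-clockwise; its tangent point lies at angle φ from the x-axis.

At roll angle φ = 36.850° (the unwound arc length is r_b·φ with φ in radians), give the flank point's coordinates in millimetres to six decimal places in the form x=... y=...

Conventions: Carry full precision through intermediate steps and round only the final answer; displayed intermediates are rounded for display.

single-mesh involute tooth geometry (72T wheel at module 2.172)
pitch radius r_p = m·N/2 = 2.172·72/2 = 78.192000
base radius r_b = r_p·cos α = 78.192000·cos 16.752° = 74.873633
roll angle φ = 36.850° = 0.64315383 rad
x = r_b·(cos φ + φ·sin φ) = 88.794282
y = r_b·(sin φ − φ·cos φ) = 6.369133

x=88.794282 y=6.369133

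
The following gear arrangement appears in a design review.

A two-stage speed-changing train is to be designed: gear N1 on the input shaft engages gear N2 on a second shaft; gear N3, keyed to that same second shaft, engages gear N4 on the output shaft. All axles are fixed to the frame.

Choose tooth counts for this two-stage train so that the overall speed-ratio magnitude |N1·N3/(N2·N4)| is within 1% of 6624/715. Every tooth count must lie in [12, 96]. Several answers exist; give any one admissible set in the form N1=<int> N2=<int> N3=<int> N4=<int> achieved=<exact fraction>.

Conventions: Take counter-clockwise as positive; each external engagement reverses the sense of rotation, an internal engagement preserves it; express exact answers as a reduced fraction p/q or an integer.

N1=69 N2=13 N3=96 N4=55 achieved=6624/715

class = fixed-axis compound train [2-stage, 6624/715 wanted]
target = 6624/715 in lowest terms: an exact hit needs N1·N3 = k·6624 and N2·N4 = k·715 for one integer k, every count in [12, 96]; additionally prefer no 1:1 stage (N1 ≠ N2, N3 ≠ N4)
k = 1: N1·N3 = 6624 = 69·96, N2·N4 = 715 = 13·55
achieved = 69·96/(13·55) = 6624/715; |achieved − target| = 0 ≤ 1656/17875 ✓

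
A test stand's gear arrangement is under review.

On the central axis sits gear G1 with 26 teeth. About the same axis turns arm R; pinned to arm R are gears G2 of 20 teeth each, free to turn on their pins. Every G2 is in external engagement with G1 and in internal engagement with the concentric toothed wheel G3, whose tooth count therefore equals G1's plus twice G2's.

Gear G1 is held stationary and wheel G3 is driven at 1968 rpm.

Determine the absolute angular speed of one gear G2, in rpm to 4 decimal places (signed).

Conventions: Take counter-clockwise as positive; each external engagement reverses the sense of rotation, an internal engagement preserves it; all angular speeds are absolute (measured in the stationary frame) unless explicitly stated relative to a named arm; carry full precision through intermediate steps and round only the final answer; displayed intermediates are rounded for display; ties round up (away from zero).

recognized (axles ride arm R): planetary set, 26/20/66 teeth
normalise by the input: solve with ω_ring = 1, then scale by 1968 rpm
ring teeth: 26 + 2·20 = 66
26(ω_sun−ω_arm) = −66(ω_ring−ω_arm),  ω_sun = 0, ω_ring = 1
26(0−ω_arm) = −66(1−ω_arm)  ⇒  92·ω_arm = 66  ⇒  ω_arm = 33/46
sun–planet mesh: 26·(0−33/46) = −20·(ω_p−ω_arm)  ⇒  ω_p−ω_arm = 429/460
ω_p = 33/46 + 429/460 = 33/20
scale: ω_p = 33/20 × 1968 rpm = +3247.2000 rpm

+3247.2000 rpm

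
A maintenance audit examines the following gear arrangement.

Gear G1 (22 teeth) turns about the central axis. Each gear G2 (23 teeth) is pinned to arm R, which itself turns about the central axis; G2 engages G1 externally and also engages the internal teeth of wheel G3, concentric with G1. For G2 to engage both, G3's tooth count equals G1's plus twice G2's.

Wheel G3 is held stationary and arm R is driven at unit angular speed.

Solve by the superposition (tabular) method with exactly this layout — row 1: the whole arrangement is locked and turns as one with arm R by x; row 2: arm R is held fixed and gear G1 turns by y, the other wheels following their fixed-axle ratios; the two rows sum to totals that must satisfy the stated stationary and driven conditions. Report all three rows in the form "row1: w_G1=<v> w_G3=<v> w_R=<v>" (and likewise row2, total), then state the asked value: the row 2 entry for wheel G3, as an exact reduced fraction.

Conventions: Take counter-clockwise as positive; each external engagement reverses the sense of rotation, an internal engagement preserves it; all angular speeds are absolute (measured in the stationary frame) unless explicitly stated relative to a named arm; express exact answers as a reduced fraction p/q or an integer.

row1: w_G1=1 w_G3=1 w_R=1
row2: w_G1=34/11 w_G3=-1 w_R=0
total: w_G1=45/11 w_G3=0 w_R=1
asked value: -1

class = planetary set [G3 = 22+2·23 = 68; Willis about the carrier]
row 1 — lock + rotate with arm: ω_sun = ω_ring = ω_arm = x
row 2: sun turns y, ring = −(22/68)·y, arm 0
boundary: total ω_ring = x − (22/68)·y = 0 and total ω_arm = x = 1  ⇒  y = 34/11, x = 1
row 2 ring = −(22/68)·34/11 = -1
totals (row 1 + row 2): sun 1 + 34/11 = 45/11, ring 1 + (-1) = 0, arm 1 + 0 = 1
asked cell (row2, ring) = -1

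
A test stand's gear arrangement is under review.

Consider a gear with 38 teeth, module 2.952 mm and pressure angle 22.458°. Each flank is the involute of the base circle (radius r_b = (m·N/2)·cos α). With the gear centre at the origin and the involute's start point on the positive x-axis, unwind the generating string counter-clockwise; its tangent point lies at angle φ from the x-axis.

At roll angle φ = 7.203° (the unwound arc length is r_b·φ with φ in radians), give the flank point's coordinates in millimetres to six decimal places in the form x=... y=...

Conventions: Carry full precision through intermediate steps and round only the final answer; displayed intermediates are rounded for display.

x=52.242266 y=0.034275

topology: single-mesh involute geometry — m = 2.952, N = 38
pitch radius r_p = m·N/2 = 2.952·38/2 = 56.088000
base radius r_b = r_p·cos α = 56.088000·cos 22.458° = 51.834275
roll angle φ = 7.203° = 0.12571607 rad
x = r_b·(cos φ + φ·sin φ) = 52.242266
y = r_b·(sin φ − φ·cos φ) = 0.034275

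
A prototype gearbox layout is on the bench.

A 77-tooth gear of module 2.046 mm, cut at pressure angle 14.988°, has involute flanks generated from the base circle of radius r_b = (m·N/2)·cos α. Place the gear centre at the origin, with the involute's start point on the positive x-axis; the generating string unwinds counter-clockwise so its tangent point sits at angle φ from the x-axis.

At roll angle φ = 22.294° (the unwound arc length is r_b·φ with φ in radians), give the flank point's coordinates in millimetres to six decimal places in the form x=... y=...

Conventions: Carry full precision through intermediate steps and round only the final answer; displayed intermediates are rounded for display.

class = single-mesh tooth geometry [base-circle involute, m = 2.046, 77T]
pitch radius r_p = m·N/2 = 2.046·77/2 = 78.771000
base radius r_b = r_p·cos α = 78.771000·cos 14.988° = 76.091212
roll angle φ = 22.294° = 0.38910370 rad
x = r_b·(cos φ + φ·sin φ) = 81.635183
y = r_b·(sin φ − φ·cos φ) = 1.471702

x=81.635183 y=1.471702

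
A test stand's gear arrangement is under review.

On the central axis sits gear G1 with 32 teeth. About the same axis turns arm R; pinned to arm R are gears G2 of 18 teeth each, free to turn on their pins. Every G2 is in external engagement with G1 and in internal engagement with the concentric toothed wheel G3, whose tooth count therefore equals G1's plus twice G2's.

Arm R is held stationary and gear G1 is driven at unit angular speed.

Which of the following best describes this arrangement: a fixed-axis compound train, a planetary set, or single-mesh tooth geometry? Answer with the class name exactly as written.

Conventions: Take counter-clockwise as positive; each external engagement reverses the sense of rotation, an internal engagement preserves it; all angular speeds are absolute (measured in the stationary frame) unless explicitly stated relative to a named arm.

class = planetary set [G3 = 32+2·18 = 68; Willis about the carrier]
classification: planetary set

planetary set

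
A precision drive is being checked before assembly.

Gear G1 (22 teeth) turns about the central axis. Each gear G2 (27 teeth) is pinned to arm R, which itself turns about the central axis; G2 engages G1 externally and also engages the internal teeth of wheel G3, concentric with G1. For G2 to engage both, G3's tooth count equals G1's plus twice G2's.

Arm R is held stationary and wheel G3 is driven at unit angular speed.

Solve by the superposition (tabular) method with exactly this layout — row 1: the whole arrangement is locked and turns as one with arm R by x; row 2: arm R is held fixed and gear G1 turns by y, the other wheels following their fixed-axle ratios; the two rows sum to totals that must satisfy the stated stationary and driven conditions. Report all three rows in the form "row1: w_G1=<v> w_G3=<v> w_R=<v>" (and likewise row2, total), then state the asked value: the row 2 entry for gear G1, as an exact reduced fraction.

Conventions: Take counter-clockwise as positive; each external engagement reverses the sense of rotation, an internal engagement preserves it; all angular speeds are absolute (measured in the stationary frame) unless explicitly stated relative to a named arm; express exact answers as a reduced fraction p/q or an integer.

row1: w_G1=0 w_G3=0 w_R=0
row2: w_G1=-38/11 w_G3=1 w_R=0
total: w_G1=-38/11 w_G3=1 w_R=0
asked value: -38/11

planetary set (22T centre, 27T on arm, 76T internal) — Willis relation
row 1: whole set turns with the arm by x
superposition row 2 [arm held]: sun y, ring −(22/76)·y, arm 0
boundary: total ω_arm = x = 0 and total ω_ring = x − (22/76)·y = 1  ⇒  y = -38/11, x = 0
row 2 ring = −(22/76)·(-38/11) = 1
totals (row 1 + row 2): sun 0 + (-38/11) = -38/11, ring 0 + 1 = 1, arm 0 + 0 = 0
asked cell (row2, sun) = -38/11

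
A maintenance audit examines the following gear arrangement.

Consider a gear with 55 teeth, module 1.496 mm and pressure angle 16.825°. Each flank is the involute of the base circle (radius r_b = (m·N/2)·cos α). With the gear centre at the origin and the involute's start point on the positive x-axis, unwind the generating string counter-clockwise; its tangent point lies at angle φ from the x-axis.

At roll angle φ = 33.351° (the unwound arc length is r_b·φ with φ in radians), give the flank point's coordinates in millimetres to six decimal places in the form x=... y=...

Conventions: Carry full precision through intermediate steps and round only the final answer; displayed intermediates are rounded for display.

class = single-mesh tooth geometry [base-circle involute, m = 1.496, 55T]
pitch radius r_p = m·N/2 = 1.496·55/2 = 41.140000
base radius r_b = r_p·cos α = 41.140000·cos 16.825° = 39.378932
roll angle φ = 33.351° = 0.58208476 rad
x = r_b·(cos φ + φ·sin φ) = 45.495625
y = r_b·(sin φ − φ·cos φ) = 2.502157

x=45.495625 y=2.502157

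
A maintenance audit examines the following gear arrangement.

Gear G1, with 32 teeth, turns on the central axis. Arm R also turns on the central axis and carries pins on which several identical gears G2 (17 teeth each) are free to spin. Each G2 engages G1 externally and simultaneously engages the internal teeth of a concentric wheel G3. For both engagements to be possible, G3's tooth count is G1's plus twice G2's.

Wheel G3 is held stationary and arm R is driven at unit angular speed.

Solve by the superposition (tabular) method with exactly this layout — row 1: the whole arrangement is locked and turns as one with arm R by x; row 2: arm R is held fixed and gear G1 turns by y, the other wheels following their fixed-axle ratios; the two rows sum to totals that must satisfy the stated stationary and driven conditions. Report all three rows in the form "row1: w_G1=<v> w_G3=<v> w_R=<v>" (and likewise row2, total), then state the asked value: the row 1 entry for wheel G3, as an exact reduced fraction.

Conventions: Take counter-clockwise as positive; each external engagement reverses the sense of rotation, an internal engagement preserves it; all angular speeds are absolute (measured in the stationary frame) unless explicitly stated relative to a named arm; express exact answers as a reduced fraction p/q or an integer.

class = planetary set [G3 = 32+2·17 = 66; Willis about the carrier]
row 1 (train locked, turned with arm): all members turn x
row 2 (arm held, sun turns y): ω_ring = −(32/66)·y, ω_arm = 0
boundary: total ω_ring = x − (32/66)·y = 0 and total ω_arm = x = 1  ⇒  y = 33/16, x = 1
row 2 ring = −(32/66)·33/16 = -1
totals (row 1 + row 2): sun 1 + 33/16 = 49/16, ring 1 + (-1) = 0, arm 1 + 0 = 1
asked cell (row1, ring) = 1

row1: w_G1=1 w_G3=1 w_R=1
row2: w_G1=33/16 w_G3=-1 w_R=0
total: w_G1=49/16 w_G3=0 w_R=1
asked value: 1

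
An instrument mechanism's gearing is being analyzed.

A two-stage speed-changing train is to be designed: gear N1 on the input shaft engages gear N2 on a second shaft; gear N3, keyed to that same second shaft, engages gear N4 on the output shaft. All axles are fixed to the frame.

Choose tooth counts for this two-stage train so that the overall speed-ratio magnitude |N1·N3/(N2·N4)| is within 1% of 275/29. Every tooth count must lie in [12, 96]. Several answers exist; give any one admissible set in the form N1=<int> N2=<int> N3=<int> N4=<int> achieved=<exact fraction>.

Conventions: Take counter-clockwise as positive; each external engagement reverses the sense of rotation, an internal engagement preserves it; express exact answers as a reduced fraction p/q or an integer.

N1=44 N2=12 N3=75 N4=29 achieved=275/29

2-stage fixed-axis compound train for ratio 275/29
target = 275/29 in lowest terms: an exact hit needs N1·N3 = k·275 and N2·N4 = k·29 for one integer k, every count in [12, 96]; additionally prefer no 1:1 stage (N1 ≠ N2, N3 ≠ N4)
k = 1…11: no 1:1-free in-range split of k·275 and k·29 into factor pairs; take k = 12
k = 12: N1·N3 = 3300 = 44·75, N2·N4 = 348 = 12·29
achieved = 44·75/(12·29) = 275/29; |achieved − target| = 0 ≤ 11/116 ✓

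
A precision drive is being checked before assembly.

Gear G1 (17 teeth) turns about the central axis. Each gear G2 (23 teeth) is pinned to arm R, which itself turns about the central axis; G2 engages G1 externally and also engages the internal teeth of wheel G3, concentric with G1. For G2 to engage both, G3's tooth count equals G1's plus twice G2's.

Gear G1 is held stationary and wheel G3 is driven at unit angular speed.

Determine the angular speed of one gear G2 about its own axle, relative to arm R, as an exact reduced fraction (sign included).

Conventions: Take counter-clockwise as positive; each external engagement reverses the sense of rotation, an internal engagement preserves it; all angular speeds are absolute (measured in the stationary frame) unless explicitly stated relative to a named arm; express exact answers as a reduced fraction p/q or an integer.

1071/1840

planetary set (17T centre, 23T on arm, 63T internal) — Willis relation
ring teeth: 17 + 2·23 = 63
17(ω_sun−ω_arm) = −63(ω_ring−ω_arm),  ω_sun = 0, ω_ring = 1
17(0−ω_arm) = −63(1−ω_arm)  ⇒  80·ω_arm = 63  ⇒  ω_arm = 63/80
sun–planet mesh: 17·(0−63/80) = −23·(ω_p−ω_arm)  ⇒  ω_p−ω_arm = 1071/1840
exact speed ratio = 1071/1840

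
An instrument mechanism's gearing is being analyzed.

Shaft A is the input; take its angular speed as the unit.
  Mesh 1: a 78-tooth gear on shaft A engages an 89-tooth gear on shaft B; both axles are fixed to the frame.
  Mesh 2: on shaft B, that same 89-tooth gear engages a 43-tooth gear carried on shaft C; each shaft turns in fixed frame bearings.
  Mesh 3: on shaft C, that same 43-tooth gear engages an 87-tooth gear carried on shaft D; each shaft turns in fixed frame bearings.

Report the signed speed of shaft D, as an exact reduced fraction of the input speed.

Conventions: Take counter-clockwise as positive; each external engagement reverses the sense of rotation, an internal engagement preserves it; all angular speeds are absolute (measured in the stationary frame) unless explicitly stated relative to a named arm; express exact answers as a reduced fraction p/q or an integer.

3-mesh fixed-axis compound train (all bearings frame-fixed)
mesh 1 [78T→89T]: |ω|/ω_in = 1×78/89 = 78/89, sense flips to −
mesh 2 [89T→43T]: |ω|/ω_in = (78/89)×89/43 = 78/43, sense flips to +
mesh 3 [43T→87T]: |ω|/ω_in = (78/43)×43/87 = 26/29, sense flips to −
signed output speed (× input speed) = -26/29

-26/29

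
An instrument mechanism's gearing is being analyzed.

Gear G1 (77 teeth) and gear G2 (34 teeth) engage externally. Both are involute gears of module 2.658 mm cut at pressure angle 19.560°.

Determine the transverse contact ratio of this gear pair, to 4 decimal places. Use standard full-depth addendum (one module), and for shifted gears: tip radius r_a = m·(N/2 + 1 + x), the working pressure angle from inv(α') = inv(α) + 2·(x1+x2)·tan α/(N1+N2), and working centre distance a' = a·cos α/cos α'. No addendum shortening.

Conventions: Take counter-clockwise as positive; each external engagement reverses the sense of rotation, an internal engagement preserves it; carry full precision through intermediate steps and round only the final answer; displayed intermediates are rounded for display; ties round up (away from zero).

1.7746

class = single-mesh tooth geometry [involute pair 77T × 34T, m = 2.658]
base radii: r_b1 = 96.427507, r_b2 = 42.578380
tip radii: r_a1 = 104.991000, r_a2 = 47.844000
no profile shift: α' = α, a' = a
action lengths: √(r_a1²−r_b1²) = 41.531265, √(r_a2²−r_b2²) = 21.820401
base pitch p_b = π·m·cos α = 7.868466
CR = (41.531265 + 21.820401 − 147.519000·sin 19.56000°)/7.868466 = 1.774579
contact ratio ≈ 1.7746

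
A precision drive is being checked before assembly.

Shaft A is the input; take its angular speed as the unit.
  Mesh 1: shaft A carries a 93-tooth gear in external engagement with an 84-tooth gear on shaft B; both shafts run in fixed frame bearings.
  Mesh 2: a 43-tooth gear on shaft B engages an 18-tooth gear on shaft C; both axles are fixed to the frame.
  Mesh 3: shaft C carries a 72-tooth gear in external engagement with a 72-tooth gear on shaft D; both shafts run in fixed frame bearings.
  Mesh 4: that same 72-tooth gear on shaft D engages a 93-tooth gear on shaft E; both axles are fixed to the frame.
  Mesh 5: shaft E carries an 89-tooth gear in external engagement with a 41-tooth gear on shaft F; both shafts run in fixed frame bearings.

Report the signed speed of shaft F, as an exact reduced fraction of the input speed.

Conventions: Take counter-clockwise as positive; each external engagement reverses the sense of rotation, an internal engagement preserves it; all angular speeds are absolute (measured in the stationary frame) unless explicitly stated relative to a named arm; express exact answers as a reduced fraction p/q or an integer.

-3827/861

5-mesh fixed-axis compound train (all bearings frame-fixed)
mesh 1 [93T→84T]: |ω|/ω_in = 1×93/84 = 31/28, sense flips to −
mesh 2 [43T→18T]: |ω|/ω_in = (31/28)×43/18 = 1333/504, sense flips to +
mesh 3 [72T→72T]: |ω|/ω_in = (1333/504)×72/72 = 1333/504, sense flips to −
mesh 4 [72T→93T]: |ω|/ω_in = (1333/504)×72/93 = 43/21, sense flips to +
mesh 5 [89T→41T]: |ω|/ω_in = (43/21)×89/41 = 3827/861, sense flips to −
signed output speed (× input speed) = -3827/861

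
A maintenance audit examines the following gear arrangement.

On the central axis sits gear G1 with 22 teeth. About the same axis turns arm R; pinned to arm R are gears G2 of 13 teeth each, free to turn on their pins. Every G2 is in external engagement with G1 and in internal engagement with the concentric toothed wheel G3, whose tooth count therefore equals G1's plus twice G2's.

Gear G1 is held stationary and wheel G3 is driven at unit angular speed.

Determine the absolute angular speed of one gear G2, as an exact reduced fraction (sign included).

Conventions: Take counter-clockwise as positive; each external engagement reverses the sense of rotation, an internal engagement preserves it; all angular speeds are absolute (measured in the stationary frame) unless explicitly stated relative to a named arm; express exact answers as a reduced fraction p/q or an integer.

24/13

planetary set (22T centre, 13T on arm, 48T internal) — Willis relation
ring teeth: 22 + 2·13 = 48
22(ω_sun−ω_arm) = −48(ω_ring−ω_arm),  ω_sun = 0, ω_ring = 1
22(0−ω_arm) = −48(1−ω_arm)  ⇒  70·ω_arm = 48  ⇒  ω_arm = 24/35
sun–planet mesh: 22·(0−24/35) = −13·(ω_p−ω_arm)  ⇒  ω_p−ω_arm = 528/455
ω_p = 24/35 + 528/455 = 24/13
exact speed ratio = 24/13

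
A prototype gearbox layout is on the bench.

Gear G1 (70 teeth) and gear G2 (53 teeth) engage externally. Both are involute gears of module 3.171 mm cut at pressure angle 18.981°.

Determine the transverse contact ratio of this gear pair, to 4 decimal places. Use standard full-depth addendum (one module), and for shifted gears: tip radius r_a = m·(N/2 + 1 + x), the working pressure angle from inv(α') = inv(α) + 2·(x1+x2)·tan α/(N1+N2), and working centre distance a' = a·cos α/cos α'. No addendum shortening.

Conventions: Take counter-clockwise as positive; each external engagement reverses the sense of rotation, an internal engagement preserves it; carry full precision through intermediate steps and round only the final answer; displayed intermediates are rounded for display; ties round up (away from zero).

1.8468

class = single-mesh tooth geometry [involute pair 70T × 53T, m = 3.171]
base radii: r_b1 = 104.950356, r_b2 = 79.462412
tip radii: r_a1 = 114.156000, r_a2 = 87.202500
no profile shift: α' = α, a' = a
action lengths: √(r_a1²−r_b1²) = 44.911192, √(r_a2²−r_b2²) = 35.916585
base pitch p_b = π·m·cos α = 9.420322
CR = (44.911192 + 35.916585 − 195.016500·sin 18.98100°)/9.420322 = 1.846833
contact ratio ≈ 1.8468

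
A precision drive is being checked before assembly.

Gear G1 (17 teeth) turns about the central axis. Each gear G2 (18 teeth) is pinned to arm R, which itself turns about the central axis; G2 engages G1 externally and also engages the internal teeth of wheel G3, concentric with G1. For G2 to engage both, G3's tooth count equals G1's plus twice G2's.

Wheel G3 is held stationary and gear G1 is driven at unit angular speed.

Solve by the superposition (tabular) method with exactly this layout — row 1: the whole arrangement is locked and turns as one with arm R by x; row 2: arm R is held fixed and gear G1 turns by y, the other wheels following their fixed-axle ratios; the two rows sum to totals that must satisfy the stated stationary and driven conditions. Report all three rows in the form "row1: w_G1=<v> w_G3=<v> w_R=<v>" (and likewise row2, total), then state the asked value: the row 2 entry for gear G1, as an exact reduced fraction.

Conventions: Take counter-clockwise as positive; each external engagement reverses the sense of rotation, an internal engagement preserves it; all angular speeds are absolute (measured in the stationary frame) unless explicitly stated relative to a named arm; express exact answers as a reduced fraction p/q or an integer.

planetary set (17T centre, 18T on arm, 53T internal) — Willis relation
row 1 (train locked, turned with arm): all members turn x
superposition row 2 [arm held]: sun y, ring −(17/53)·y, arm 0
boundary: total ω_ring = x − (17/53)·y = 0 and total ω_sun = x + y = 1  ⇒  y = 53/70, x = 17/70
row 2 ring = −(17/53)·53/70 = -17/70
totals (row 1 + row 2): sun 17/70 + 53/70 = 1, ring 17/70 + (-17/70) = 0, arm 17/70 + 0 = 17/70
asked cell (row2, sun) = 53/70

row1: w_G1=17/70 w_G3=17/70 w_R=17/70
row2: w_G1=53/70 w_G3=-17/70 w_R=0
total: w_G1=1 w_G3=0 w_R=17/70
asked value: 53/70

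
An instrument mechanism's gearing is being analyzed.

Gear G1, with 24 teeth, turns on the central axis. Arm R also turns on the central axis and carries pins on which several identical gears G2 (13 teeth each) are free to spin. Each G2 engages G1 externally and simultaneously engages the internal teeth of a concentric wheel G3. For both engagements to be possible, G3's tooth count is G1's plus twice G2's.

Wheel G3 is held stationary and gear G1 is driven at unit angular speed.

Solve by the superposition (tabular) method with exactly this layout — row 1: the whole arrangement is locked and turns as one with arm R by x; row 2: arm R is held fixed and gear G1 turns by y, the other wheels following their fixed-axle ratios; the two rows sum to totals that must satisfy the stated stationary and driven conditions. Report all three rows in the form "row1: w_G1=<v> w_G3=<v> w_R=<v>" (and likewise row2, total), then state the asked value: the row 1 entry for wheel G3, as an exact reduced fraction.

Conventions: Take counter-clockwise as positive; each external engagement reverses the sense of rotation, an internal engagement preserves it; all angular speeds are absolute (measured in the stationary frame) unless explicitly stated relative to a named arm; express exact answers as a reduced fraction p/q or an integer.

planetary set (24T centre, 13T on arm, 50T internal) — Willis relation
superposition row 1 [locked train]: every member turns x
row 2 (arm held, sun turns y): ω_ring = −(24/50)·y, ω_arm = 0
boundary: total ω_ring = x − (24/50)·y = 0 and total ω_sun = x + y = 1  ⇒  y = 25/37, x = 12/37
row 2 ring = −(24/50)·25/37 = -12/37
totals (row 1 + row 2): sun 12/37 + 25/37 = 1, ring 12/37 + (-12/37) = 0, arm 12/37 + 0 = 12/37
asked cell (row1, ring) = 12/37

row1: w_G1=12/37 w_G3=12/37 w_R=12/37
row2: w_G1=25/37 w_G3=-12/37 w_R=0
total: w_G1=1 w_G3=0 w_R=12/37
asked value: 12/37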